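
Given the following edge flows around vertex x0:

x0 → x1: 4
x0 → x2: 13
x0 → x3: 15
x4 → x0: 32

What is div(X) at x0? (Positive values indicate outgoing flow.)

Divergence = sum of outgoing flows = 4 + 13 + 15 + (-32) = 0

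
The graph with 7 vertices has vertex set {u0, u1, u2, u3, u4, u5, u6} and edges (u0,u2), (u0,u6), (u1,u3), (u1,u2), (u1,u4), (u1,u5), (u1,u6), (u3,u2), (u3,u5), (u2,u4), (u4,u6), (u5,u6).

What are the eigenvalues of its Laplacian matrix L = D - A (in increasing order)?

Degrees: deg(u0) = 2, deg(u1) = 5, deg(u2) = 4, deg(u3) = 3, deg(u4) = 3, deg(u5) = 3, deg(u6) = 4.
L = D − A with rows/columns ordered (u0, u1, u2, u3, u4, u5, u6):
  [ 2,  0, -1,  0,  0,  0, -1]
  [ 0,  5, -1, -1, -1, -1, -1]
  [-1, -1,  4, -1, -1,  0,  0]
  [ 0, -1, -1,  3,  0, -1,  0]
  [ 0, -1, -1,  0,  3,  0, -1]
  [ 0, -1,  0, -1,  0,  3, -1]
  [-1, -1,  0,  0, -1, -1,  4]
Characteristic polynomial: det(λI − L) = λ(λ² − 8λ + 11)(λ² − 8λ + 14)(λ − 3)(λ − 5).
Roots: λ = 0; (λ² − 8λ + 11) = 0 ⇒ λ = 4 ± √5 ≈ 1.7639, 6.2361; (λ² − 8λ + 14) = 0 ⇒ λ = 4 ± √2 ≈ 2.5858, 5.4142; (λ − 3) = 0 ⇒ λ = 3; (λ − 5) = 0 ⇒ λ = 5.
(Check: the roots sum (with multiplicity) to 24, matching trace L = Σdeg = 2·12 = 24.)
Laplacian eigenvalues (increasing order): [0.0, 1.7639, 2.5858, 3.0, 5.0, 5.4142, 6.2361]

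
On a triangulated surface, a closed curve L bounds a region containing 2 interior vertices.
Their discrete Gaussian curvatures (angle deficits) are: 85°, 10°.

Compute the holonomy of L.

Holonomy = total enclosed curvature = 85° + 10° = 95°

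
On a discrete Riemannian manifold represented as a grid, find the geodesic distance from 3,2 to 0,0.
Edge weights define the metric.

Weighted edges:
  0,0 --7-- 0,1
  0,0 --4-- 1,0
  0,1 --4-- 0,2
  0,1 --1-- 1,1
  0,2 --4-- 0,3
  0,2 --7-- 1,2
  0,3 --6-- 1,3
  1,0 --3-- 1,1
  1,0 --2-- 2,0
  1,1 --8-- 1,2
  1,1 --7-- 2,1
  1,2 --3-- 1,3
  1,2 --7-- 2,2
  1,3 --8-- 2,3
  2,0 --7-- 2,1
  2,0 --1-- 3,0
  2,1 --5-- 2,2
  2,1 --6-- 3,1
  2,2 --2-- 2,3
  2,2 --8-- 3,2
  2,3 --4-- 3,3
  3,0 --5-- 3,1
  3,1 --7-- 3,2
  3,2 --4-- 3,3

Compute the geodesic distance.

Shortest path: 3,2 → 3,1 → 3,0 → 2,0 → 1,0 → 0,0, total weight = 19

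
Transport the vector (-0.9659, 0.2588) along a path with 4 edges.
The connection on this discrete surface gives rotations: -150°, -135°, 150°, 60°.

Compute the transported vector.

Total rotation: (-150°) + (-135°) + 150° + 60° = -75°. Final vector: (0, 1)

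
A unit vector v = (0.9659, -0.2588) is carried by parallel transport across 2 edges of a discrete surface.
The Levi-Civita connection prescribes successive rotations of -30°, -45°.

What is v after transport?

Total rotation: (-30°) + (-45°) = -75°. Final vector: (0, -1)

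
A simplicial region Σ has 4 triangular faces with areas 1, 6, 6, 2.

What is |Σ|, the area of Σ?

1 + 6 + 6 + 2 = 15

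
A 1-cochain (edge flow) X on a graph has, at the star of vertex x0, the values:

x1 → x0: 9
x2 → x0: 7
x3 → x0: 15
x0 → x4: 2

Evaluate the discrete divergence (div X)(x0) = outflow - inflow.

Divergence = sum of outgoing flows = (-9) + (-7) + (-15) + 2 = -29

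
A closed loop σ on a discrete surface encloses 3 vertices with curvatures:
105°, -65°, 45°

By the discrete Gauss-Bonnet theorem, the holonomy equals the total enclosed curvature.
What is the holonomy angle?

Holonomy = total enclosed curvature = 105° + (-65°) + 45° = 85°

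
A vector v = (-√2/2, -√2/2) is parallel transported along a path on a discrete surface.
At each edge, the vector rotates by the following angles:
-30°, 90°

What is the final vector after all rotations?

Total rotation: (-30°) + 90° = 60°. Final vector: (0.2588, -0.9659)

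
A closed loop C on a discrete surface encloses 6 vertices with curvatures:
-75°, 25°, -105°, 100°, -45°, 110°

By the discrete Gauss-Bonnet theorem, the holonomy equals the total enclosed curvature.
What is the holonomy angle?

Holonomy = total enclosed curvature = (-75°) + 25° + (-105°) + 100° + (-45°) + 110° = 10°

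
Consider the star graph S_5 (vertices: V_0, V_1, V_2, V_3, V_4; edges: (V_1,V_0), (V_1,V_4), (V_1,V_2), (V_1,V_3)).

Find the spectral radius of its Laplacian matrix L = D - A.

The star S_5 is the complete bipartite graph K_{1,4} (one hub of degree 4, 4 leaves of degree 1). The Laplacian spectrum of K_{p,q} is 0, p (multiplicity q−1), q (multiplicity p−1), p+q. With p = 1, q = 4: 0 once, 1 with multiplicity 3, and 5 once. (Check: trace L = sum of degrees = 8 = 3·1 + 5.)
Laplacian eigenvalues: [0.0, 1.0, 1.0, 1.0, 5.0]. Largest eigenvalue (spectral radius) = 5.0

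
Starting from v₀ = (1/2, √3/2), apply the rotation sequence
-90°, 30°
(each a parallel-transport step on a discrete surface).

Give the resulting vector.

Total rotation: (-90°) + 30° = -60°. Final vector: (1, 0)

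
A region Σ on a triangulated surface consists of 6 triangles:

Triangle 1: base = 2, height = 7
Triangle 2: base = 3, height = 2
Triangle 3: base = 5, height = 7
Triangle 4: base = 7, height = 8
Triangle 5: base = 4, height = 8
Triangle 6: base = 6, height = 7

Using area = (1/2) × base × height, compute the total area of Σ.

(1/2)×2×7 + (1/2)×3×2 + (1/2)×5×7 + (1/2)×7×8 + (1/2)×4×8 + (1/2)×6×7 = 92.5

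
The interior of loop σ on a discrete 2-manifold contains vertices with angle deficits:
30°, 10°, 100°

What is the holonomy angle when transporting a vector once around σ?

Holonomy = total enclosed curvature = 30° + 10° + 100° = 140°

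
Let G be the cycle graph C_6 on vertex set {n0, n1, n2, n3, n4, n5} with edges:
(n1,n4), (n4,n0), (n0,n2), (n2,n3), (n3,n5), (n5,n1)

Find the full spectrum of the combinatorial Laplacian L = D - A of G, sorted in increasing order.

The cycle graph C_n has Laplacian eigenvalues λ_k = 2 − 2cos(2πk/n), k = 0, 1, …, n−1. Here n = 6:
k=0: 2 − 2cos(0) = 0.0; k=1: 2 − 2cos(π/3) = 1.0; k=2: 2 − 2cos(2π/3) = 3.0; k=3: 2 − 2cos(π) = 4.0; k=4: 2 − 2cos(4π/3) = 3.0; k=5: 2 − 2cos(5π/3) = 1.0.
Laplacian eigenvalues (increasing order): [0.0, 1.0, 1.0, 3.0, 3.0, 4.0]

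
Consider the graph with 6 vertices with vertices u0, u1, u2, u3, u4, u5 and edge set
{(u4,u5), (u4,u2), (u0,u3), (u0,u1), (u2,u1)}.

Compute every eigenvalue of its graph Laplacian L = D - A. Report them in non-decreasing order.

Degrees: deg(u0) = 2, deg(u1) = 2, deg(u2) = 2, deg(u3) = 1, deg(u4) = 2, deg(u5) = 1.
L = D − A with rows/columns ordered (u0, u1, u2, u3, u4, u5):
  [ 2, -1,  0, -1,  0,  0]
  [-1,  2, -1,  0,  0,  0]
  [ 0, -1,  2,  0, -1,  0]
  [-1,  0,  0,  1,  0,  0]
  [ 0,  0, -1,  0,  2, -1]
  [ 0,  0,  0,  0, -1,  1]
Characteristic polynomial: det(λI − L) = λ(λ² − 4λ + 1)(λ − 1)(λ − 2)(λ − 3).
Roots: λ = 0; (λ² − 4λ + 1) = 0 ⇒ λ = 2 ± √3 ≈ 0.2679, 3.7321; (λ − 1) = 0 ⇒ λ = 1; (λ − 2) = 0 ⇒ λ = 2; (λ − 3) = 0 ⇒ λ = 3.
(Check: the roots sum (with multiplicity) to 10, matching trace L = Σdeg = 2·5 = 10.)
Laplacian eigenvalues (increasing order): [0.0, 0.2679, 1.0, 2.0, 3.0, 3.7321]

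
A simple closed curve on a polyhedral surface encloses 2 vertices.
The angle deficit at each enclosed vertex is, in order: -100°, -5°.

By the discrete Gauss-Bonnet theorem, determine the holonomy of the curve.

Holonomy = total enclosed curvature = (-100°) + (-5°) = -105°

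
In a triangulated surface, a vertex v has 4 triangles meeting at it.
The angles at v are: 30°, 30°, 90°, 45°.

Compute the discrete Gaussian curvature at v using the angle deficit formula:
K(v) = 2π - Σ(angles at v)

Sum of angles = 195°. K = 360° - 195° = 165° = 11π/12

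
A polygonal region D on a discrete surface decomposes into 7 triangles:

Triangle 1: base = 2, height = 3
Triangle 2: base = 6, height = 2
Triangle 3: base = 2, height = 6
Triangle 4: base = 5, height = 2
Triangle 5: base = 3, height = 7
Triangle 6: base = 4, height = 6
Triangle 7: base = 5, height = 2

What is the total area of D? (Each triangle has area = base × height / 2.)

(1/2)×2×3 + (1/2)×6×2 + (1/2)×2×6 + (1/2)×5×2 + (1/2)×3×7 + (1/2)×4×6 + (1/2)×5×2 = 47.5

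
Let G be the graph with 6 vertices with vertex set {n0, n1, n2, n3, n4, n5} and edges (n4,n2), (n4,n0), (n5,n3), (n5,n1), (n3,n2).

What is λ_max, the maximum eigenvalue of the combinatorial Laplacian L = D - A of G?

Degrees: deg(n0) = 1, deg(n1) = 1, deg(n2) = 2, deg(n3) = 2, deg(n4) = 2, deg(n5) = 2.
L = D − A with rows/columns ordered (n0, n1, n2, n3, n4, n5):
  [ 1,  0,  0,  0, -1,  0]
  [ 0,  1,  0,  0,  0, -1]
  [ 0,  0,  2, -1, -1,  0]
  [ 0,  0, -1,  2,  0, -1]
  [-1,  0, -1,  0,  2,  0]
  [ 0, -1,  0, -1,  0,  2]
Characteristic polynomial: det(λI − L) = λ(λ² − 4λ + 1)(λ − 1)(λ − 2)(λ − 3).
Roots: λ = 0; (λ² − 4λ + 1) = 0 ⇒ λ = 2 ± √3 ≈ 0.2679, 3.7321; (λ − 1) = 0 ⇒ λ = 1; (λ − 2) = 0 ⇒ λ = 2; (λ − 3) = 0 ⇒ λ = 3.
(Check: the roots sum (with multiplicity) to 10, matching trace L = Σdeg = 2·5 = 10.)
Laplacian eigenvalues: [0.0, 0.2679, 1.0, 2.0, 3.0, 3.7321]. Largest eigenvalue (spectral radius) = 3.7321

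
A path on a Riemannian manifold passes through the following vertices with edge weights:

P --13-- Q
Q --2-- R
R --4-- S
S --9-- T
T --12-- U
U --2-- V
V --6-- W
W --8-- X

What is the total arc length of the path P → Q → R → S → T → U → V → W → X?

Arc length = 13 + 2 + 4 + 9 + 12 + 2 + 6 + 8 = 56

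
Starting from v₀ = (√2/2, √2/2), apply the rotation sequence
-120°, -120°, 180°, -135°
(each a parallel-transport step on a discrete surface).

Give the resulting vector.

Total rotation: (-120°) + (-120°) + 180° + (-135°) = -195° ≡ 165° (mod 360°). Final vector: (-0.8660, -0.5000)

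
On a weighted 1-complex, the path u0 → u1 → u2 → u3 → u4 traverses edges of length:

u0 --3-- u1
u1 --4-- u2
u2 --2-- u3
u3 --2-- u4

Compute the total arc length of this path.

Arc length = 3 + 4 + 2 + 2 = 11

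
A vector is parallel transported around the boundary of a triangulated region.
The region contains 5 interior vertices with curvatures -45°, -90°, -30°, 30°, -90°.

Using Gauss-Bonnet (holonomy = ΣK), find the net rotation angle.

Holonomy = total enclosed curvature = (-45°) + (-90°) + (-30°) + 30° + (-90°) = -225°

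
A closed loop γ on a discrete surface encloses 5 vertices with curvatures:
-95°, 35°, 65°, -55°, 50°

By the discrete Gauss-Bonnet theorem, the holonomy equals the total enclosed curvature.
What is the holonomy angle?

Holonomy = total enclosed curvature = (-95°) + 35° + 65° + (-55°) + 50° = 0°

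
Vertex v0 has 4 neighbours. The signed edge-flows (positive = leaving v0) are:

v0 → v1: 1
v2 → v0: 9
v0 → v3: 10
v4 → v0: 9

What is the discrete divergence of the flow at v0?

Divergence = sum of outgoing flows = 1 + (-9) + 10 + (-9) = -7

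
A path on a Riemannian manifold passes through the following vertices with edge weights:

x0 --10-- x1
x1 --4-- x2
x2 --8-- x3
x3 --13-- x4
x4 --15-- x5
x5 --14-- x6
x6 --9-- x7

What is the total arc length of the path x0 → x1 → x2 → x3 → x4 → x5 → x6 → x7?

Arc length = 10 + 4 + 8 + 13 + 15 + 14 + 9 = 73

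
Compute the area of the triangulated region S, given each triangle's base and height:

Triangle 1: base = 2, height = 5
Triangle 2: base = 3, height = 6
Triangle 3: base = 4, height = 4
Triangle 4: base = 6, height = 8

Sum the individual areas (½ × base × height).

(1/2)×2×5 + (1/2)×3×6 + (1/2)×4×4 + (1/2)×6×8 = 46.0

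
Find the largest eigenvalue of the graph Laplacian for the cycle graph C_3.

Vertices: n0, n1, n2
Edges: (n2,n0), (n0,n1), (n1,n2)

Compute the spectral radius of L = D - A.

The cycle graph C_n has Laplacian eigenvalues λ_k = 2 − 2cos(2πk/n), k = 0, 1, …, n−1. Here n = 3:
k=0: 2 − 2cos(0) = 0.0; k=1: 2 − 2cos(2π/3) = 3.0; k=2: 2 − 2cos(4π/3) = 3.0.
Laplacian eigenvalues: [0.0, 3.0, 3.0]. Largest eigenvalue (spectral radius) = 3.0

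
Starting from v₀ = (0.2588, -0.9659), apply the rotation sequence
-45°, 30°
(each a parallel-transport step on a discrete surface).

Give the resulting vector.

Total rotation: (-45°) + 30° = -15°. Final vector: (0, -1)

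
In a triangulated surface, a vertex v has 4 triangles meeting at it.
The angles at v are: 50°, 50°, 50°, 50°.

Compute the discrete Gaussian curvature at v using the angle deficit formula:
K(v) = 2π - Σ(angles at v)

Sum of angles = 200°. K = 360° - 200° = 160°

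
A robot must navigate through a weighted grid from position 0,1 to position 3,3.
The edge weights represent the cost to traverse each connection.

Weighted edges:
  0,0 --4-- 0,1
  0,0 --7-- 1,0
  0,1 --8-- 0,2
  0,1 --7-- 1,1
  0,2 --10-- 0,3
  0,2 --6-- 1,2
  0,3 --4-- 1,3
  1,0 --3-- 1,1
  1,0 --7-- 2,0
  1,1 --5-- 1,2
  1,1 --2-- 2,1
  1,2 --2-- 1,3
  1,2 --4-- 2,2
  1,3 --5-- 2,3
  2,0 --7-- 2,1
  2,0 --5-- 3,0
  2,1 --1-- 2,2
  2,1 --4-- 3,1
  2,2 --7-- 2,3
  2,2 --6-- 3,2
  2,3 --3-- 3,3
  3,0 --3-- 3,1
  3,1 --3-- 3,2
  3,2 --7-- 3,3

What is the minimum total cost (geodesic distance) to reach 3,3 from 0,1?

Shortest path: 0,1 → 1,1 → 2,1 → 2,2 → 2,3 → 3,3, total weight = 20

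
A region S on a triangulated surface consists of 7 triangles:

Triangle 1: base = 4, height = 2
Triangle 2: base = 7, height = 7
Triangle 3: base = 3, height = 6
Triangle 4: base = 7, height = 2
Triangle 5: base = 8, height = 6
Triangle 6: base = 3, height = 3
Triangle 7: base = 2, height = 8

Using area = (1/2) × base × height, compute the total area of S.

(1/2)×4×2 + (1/2)×7×7 + (1/2)×3×6 + (1/2)×7×2 + (1/2)×8×6 + (1/2)×3×3 + (1/2)×2×8 = 81.0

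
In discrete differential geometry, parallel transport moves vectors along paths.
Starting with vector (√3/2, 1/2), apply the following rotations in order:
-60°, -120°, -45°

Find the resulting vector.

Total rotation: (-60°) + (-120°) + (-45°) = -225° ≡ 135° (mod 360°). Final vector: (-0.9659, 0.2588)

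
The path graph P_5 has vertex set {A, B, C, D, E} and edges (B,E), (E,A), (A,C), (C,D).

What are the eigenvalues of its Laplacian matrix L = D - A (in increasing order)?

The path graph P_n has Laplacian eigenvalues λ_k = 2 − 2cos(kπ/n), k = 0, 1, …, n−1. Here n = 5:
k=0: 2 − 2cos(0) = 0.0; k=1: 2 − 2cos(π/5) = 0.382; k=2: 2 − 2cos(2π/5) = 1.382; k=3: 2 − 2cos(3π/5) = 2.618; k=4: 2 − 2cos(4π/5) = 3.618.
Laplacian eigenvalues (increasing order): [0.0, 0.382, 1.382, 2.618, 3.618]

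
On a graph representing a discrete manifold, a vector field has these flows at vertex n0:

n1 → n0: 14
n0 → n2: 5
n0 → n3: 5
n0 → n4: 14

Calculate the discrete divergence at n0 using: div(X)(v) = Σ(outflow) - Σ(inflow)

Divergence = sum of outgoing flows = (-14) + 5 + 5 + 14 = 10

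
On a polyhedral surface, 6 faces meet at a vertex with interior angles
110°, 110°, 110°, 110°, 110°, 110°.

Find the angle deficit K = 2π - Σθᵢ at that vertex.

Sum of angles = 660°. K = 360° - 660° = -300° = -5π/3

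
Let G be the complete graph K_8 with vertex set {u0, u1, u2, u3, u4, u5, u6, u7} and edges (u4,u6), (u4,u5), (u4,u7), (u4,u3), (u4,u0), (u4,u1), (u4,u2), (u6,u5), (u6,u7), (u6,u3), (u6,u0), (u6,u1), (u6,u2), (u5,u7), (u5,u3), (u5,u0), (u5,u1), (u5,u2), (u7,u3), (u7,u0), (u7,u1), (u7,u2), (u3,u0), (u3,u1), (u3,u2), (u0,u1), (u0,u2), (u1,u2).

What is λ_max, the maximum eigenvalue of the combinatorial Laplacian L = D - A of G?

For the complete graph K_n, L = nI − J (J = all-ones matrix). J has eigenvalues n (once, eigenvector 𝟙) and 0 (multiplicity n−1), so L has eigenvalues 0 (once) and n (multiplicity n−1). Here n = 8: eigenvalue 0 once and 8 with multiplicity 7.
Laplacian eigenvalues: [0.0, 8.0, 8.0, 8.0, 8.0, 8.0, 8.0, 8.0]. Largest eigenvalue (spectral radius) = 8.0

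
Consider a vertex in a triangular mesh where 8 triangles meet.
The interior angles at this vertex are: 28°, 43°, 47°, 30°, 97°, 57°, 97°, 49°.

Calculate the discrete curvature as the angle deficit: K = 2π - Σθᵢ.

Sum of angles = 448°. K = 360° - 448° = -88° = -22π/45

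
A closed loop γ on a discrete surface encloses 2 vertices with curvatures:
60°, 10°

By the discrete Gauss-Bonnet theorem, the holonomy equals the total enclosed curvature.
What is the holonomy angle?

Holonomy = total enclosed curvature = 60° + 10° = 70°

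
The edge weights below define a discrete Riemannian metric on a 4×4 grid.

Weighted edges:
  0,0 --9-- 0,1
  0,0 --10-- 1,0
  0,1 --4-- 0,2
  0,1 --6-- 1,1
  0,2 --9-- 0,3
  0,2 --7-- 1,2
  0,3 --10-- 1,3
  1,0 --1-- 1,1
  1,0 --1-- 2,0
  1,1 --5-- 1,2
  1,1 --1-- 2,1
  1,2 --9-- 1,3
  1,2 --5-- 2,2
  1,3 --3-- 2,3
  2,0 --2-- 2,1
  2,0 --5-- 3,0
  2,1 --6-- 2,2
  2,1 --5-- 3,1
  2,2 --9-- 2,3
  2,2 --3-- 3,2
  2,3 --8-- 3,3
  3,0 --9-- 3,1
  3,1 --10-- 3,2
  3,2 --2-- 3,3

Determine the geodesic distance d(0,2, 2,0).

Shortest path: 0,2 → 0,1 → 1,1 → 1,0 → 2,0, total weight = 12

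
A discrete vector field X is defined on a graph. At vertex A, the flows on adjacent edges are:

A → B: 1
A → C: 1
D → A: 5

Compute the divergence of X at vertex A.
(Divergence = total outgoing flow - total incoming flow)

Divergence = sum of outgoing flows = 1 + 1 + (-5) = -3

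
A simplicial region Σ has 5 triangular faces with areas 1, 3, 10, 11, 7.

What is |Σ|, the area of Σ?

1 + 3 + 10 + 11 + 7 = 32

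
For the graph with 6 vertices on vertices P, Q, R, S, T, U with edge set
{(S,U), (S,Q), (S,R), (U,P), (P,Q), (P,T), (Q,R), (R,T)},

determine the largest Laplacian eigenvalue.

Degrees: deg(P) = 3, deg(Q) = 3, deg(R) = 3, deg(S) = 3, deg(T) = 2, deg(U) = 2.
L = D − A with rows/columns ordered (P, Q, R, S, T, U):
  [ 3, -1,  0,  0, -1, -1]
  [-1,  3, -1, -1,  0,  0]
  [ 0, -1,  3, -1, -1,  0]
  [ 0, -1, -1,  3,  0, -1]
  [-1,  0, -1,  0,  2,  0]
  [-1,  0,  0, -1,  0,  2]
Characteristic polynomial: det(λI − L) = λ(λ² − 6λ + 7)(λ − 2)(λ − 3)(λ − 5).
Roots: λ = 0; (λ² − 6λ + 7) = 0 ⇒ λ = 3 ± √2 ≈ 1.5858, 4.4142; (λ − 2) = 0 ⇒ λ = 2; (λ − 3) = 0 ⇒ λ = 3; (λ − 5) = 0 ⇒ λ = 5.
(Check: the roots sum (with multiplicity) to 16, matching trace L = Σdeg = 2·8 = 16.)
Laplacian eigenvalues: [0.0, 1.5858, 2.0, 3.0, 4.4142, 5.0]. Largest eigenvalue (spectral radius) = 5.0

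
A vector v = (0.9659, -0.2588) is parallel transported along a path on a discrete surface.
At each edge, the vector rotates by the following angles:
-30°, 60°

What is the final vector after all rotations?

Total rotation: (-30°) + 60° = 30°. Final vector: (0.9659, 0.2588)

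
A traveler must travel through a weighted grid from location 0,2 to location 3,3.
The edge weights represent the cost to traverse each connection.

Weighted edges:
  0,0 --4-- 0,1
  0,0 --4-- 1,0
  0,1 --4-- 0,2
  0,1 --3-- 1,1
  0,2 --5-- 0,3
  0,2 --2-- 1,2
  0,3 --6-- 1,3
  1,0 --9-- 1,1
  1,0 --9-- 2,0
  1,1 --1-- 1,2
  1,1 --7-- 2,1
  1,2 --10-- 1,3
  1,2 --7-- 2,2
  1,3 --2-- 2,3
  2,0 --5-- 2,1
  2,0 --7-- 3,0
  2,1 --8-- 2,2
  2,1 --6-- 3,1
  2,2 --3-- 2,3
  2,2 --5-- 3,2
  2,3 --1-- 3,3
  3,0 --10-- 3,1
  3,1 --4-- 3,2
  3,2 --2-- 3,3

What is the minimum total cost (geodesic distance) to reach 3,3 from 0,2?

Shortest path: 0,2 → 1,2 → 2,2 → 2,3 → 3,3, total weight = 13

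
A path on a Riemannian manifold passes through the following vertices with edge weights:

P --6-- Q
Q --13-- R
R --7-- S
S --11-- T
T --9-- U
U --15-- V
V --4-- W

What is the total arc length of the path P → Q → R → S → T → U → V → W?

Arc length = 6 + 13 + 7 + 11 + 9 + 15 + 4 = 65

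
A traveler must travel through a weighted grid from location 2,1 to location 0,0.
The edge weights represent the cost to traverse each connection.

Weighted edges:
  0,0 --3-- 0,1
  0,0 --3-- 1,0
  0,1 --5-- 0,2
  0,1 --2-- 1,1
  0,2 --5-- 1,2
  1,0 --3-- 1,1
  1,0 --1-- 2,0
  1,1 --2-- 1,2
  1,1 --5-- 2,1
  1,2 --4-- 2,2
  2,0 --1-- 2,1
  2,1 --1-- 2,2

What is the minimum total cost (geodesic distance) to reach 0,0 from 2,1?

Shortest path: 2,1 → 2,0 → 1,0 → 0,0, total weight = 5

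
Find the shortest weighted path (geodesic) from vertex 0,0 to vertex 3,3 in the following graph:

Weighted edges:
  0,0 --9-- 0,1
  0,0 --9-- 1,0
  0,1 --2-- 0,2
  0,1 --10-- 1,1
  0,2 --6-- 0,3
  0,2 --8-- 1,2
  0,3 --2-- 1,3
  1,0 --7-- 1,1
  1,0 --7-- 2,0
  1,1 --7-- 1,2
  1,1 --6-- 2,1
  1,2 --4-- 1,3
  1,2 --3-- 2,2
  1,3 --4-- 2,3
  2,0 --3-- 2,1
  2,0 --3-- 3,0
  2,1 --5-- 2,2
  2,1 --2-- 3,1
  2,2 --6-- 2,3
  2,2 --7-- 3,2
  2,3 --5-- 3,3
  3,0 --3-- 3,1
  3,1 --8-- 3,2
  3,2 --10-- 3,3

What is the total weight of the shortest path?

Shortest path: 0,0 → 0,1 → 0,2 → 0,3 → 1,3 → 2,3 → 3,3, total weight = 28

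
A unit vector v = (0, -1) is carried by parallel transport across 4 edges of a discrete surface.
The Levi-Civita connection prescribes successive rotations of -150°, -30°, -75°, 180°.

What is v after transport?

Total rotation: (-150°) + (-30°) + (-75°) + 180° = -75°. Final vector: (-0.9659, -0.2588)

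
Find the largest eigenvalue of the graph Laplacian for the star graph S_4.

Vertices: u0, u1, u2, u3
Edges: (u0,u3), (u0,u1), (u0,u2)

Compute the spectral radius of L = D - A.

The star S_4 is the complete bipartite graph K_{1,3} (one hub of degree 3, 3 leaves of degree 1). The Laplacian spectrum of K_{p,q} is 0, p (multiplicity q−1), q (multiplicity p−1), p+q. With p = 1, q = 3: 0 once, 1 with multiplicity 2, and 4 once. (Check: trace L = sum of degrees = 6 = 2·1 + 4.)
Laplacian eigenvalues: [0.0, 1.0, 1.0, 4.0]. Largest eigenvalue (spectral radius) = 4.0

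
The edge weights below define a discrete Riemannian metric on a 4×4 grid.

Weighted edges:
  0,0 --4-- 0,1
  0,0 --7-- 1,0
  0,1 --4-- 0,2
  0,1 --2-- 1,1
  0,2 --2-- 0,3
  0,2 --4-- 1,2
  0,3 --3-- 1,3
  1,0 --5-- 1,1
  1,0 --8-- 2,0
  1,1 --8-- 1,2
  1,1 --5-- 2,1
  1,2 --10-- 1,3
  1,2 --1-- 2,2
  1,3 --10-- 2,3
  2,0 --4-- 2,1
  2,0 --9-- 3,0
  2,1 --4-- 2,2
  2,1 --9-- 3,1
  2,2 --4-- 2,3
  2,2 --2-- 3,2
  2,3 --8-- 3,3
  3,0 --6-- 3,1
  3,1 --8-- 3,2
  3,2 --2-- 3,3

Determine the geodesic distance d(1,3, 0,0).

Shortest path: 1,3 → 0,3 → 0,2 → 0,1 → 0,0, total weight = 13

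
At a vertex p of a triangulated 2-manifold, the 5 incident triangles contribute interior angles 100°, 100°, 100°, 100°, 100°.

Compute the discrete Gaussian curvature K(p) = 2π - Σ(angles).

Sum of angles = 500°. K = 360° - 500° = -140° = -7π/9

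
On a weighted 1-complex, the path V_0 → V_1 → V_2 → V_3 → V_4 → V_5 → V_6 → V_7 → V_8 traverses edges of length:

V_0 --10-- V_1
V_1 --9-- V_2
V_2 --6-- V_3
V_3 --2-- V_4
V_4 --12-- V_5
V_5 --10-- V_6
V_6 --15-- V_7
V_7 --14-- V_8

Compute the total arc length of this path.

Arc length = 10 + 9 + 6 + 2 + 12 + 10 + 15 + 14 = 78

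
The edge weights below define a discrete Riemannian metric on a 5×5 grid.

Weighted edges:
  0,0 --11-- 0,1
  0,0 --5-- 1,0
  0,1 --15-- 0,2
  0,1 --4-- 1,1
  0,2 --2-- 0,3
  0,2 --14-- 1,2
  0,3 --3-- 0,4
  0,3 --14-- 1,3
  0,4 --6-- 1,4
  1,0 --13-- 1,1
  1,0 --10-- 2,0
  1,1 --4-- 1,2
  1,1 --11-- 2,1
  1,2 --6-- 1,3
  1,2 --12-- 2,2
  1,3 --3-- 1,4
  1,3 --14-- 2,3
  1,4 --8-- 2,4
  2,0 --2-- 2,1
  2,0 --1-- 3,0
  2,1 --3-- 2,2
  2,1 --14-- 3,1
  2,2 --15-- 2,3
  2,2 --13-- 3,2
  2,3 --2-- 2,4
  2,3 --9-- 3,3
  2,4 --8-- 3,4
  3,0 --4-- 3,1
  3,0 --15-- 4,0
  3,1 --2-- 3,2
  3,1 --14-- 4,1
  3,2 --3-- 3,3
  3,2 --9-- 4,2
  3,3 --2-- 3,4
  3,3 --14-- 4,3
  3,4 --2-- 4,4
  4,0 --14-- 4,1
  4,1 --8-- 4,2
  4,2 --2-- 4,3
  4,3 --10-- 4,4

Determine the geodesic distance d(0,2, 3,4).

Shortest path: 0,2 → 0,3 → 0,4 → 1,4 → 2,4 → 3,4, total weight = 27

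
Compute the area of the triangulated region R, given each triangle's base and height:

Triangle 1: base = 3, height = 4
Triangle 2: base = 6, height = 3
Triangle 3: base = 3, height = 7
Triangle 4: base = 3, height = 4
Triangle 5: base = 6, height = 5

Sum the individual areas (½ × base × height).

(1/2)×3×4 + (1/2)×6×3 + (1/2)×3×7 + (1/2)×3×4 + (1/2)×6×5 = 46.5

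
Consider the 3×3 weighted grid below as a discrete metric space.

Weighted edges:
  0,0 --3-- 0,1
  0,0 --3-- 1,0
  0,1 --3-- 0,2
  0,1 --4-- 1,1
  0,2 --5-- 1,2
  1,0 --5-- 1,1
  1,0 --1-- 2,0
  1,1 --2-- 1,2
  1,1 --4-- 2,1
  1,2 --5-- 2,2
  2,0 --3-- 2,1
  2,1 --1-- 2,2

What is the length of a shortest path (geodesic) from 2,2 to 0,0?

Shortest path: 2,2 → 2,1 → 2,0 → 1,0 → 0,0, total weight = 8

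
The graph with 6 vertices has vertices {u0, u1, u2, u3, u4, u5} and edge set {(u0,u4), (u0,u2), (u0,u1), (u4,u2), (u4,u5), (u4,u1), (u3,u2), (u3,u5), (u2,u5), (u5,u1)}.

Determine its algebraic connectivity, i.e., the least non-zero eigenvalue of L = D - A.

Degrees: deg(u0) = 3, deg(u1) = 3, deg(u2) = 4, deg(u3) = 2, deg(u4) = 4, deg(u5) = 4.
L = D − A with rows/columns ordered (u0, u1, u2, u3, u4, u5):
  [ 3, -1, -1,  0, -1,  0]
  [-1,  3,  0,  0, -1, -1]
  [-1,  0,  4, -1, -1, -1]
  [ 0,  0, -1,  2,  0, -1]
  [-1, -1, -1,  0,  4, -1]
  [ 0, -1, -1, -1, -1,  4]
Characteristic polynomial: det(λI − L) = λ(λ² − 7λ + 9)(λ² − 9λ + 19)(λ − 4).
Roots: λ = 0; (λ² − 7λ + 9) = 0 ⇒ λ = (7 ± √13)/2 ≈ 1.6972, 5.3028; (λ² − 9λ + 19) = 0 ⇒ λ = (9 ± √5)/2 ≈ 3.382, 5.618; (λ − 4) = 0 ⇒ λ = 4.
(Check: the roots sum (with multiplicity) to 20, matching trace L = Σdeg = 2·10 = 20.)
Laplacian eigenvalues: [0.0, 1.6972, 3.382, 4.0, 5.3028, 5.618]. Algebraic connectivity (smallest non-zero eigenvalue) = 1.6972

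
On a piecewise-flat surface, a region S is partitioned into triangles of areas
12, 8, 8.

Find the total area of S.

12 + 8 + 8 = 28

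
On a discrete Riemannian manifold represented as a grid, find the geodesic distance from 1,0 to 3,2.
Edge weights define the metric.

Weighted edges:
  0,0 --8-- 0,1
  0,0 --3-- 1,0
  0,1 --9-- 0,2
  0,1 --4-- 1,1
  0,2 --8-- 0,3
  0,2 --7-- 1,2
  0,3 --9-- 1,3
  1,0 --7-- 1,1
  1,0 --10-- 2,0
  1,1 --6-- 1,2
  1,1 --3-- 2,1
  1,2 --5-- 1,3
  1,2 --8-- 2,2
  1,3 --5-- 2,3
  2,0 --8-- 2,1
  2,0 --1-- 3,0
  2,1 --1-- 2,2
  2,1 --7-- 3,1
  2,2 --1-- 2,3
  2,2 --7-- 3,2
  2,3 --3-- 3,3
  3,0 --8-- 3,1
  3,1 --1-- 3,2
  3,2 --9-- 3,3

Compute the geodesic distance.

Shortest path: 1,0 → 1,1 → 2,1 → 2,2 → 3,2, total weight = 18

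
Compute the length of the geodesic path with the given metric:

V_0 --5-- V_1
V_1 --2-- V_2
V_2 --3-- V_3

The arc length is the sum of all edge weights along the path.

Arc length = 5 + 2 + 3 = 10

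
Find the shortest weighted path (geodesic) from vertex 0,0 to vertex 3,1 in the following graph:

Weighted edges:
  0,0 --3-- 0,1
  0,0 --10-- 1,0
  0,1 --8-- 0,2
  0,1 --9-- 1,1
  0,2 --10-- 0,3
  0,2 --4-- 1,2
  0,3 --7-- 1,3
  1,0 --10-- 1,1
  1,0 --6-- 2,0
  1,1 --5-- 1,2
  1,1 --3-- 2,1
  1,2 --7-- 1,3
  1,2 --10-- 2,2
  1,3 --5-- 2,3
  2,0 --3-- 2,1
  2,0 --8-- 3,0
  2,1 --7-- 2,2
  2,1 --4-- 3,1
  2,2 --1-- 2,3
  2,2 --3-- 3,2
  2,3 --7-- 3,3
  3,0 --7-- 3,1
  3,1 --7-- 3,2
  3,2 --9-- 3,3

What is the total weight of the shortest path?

Shortest path: 0,0 → 0,1 → 1,1 → 2,1 → 3,1, total weight = 19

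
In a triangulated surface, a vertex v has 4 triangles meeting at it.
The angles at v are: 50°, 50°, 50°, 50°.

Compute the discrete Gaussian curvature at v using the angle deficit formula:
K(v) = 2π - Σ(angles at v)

Sum of angles = 200°. K = 360° - 200° = 160° = 8π/9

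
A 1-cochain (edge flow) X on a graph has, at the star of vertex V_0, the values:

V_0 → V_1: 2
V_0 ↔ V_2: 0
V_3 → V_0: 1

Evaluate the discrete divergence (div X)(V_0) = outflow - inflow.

Divergence = sum of outgoing flows = 2 + 0 + (-1) = 1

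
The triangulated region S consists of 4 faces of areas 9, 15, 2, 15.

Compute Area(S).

9 + 15 + 2 + 15 = 41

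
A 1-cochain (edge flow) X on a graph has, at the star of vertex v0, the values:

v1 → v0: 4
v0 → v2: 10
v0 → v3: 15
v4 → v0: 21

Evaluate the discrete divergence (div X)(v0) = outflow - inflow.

Divergence = sum of outgoing flows = (-4) + 10 + 15 + (-21) = 0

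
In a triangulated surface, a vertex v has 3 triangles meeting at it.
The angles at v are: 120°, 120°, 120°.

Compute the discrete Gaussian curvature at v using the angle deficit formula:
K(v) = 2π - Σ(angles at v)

Sum of angles = 360°. K = 360° - 360° = 0° = 0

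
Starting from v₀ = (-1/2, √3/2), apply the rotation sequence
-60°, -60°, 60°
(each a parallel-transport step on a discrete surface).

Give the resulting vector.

Total rotation: (-60°) + (-60°) + 60° = -60°. Final vector: (0.5000, 0.8660)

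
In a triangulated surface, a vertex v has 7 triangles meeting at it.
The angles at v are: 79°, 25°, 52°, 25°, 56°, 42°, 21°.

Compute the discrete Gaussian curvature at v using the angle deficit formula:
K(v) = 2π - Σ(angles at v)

Sum of angles = 300°. K = 360° - 300° = 60° = π/3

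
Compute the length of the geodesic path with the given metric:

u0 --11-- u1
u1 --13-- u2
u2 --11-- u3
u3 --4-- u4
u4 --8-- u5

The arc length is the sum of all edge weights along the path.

Arc length = 11 + 13 + 11 + 4 + 8 = 47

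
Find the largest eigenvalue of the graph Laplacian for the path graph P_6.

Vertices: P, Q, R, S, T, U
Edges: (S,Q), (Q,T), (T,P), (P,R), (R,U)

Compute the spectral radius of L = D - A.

The path graph P_n has Laplacian eigenvalues λ_k = 2 − 2cos(kπ/n), k = 0, 1, …, n−1. Here n = 6:
k=0: 2 − 2cos(0) = 0.0; k=1: 2 − 2cos(π/6) = 0.2679; k=2: 2 − 2cos(π/3) = 1.0; k=3: 2 − 2cos(π/2) = 2.0; k=4: 2 − 2cos(2π/3) = 3.0; k=5: 2 − 2cos(5π/6) = 3.7321.
Laplacian eigenvalues: [0.0, 0.2679, 1.0, 2.0, 3.0, 3.7321]. Largest eigenvalue (spectral radius) = 3.7321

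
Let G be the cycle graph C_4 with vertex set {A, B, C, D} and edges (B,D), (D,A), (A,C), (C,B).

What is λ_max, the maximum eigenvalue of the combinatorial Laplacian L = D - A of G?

The cycle graph C_n has Laplacian eigenvalues λ_k = 2 − 2cos(2πk/n), k = 0, 1, …, n−1. Here n = 4:
k=0: 2 − 2cos(0) = 0.0; k=1: 2 − 2cos(π/2) = 2.0; k=2: 2 − 2cos(π) = 4.0; k=3: 2 − 2cos(3π/2) = 2.0.
Laplacian eigenvalues: [0.0, 2.0, 2.0, 4.0]. Largest eigenvalue (spectral radius) = 4.0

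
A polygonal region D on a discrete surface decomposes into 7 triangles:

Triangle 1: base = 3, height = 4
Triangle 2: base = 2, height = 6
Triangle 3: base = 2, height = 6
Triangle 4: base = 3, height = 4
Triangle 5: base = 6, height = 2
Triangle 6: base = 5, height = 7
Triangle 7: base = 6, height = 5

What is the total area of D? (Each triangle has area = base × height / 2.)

(1/2)×3×4 + (1/2)×2×6 + (1/2)×2×6 + (1/2)×3×4 + (1/2)×6×2 + (1/2)×5×7 + (1/2)×6×5 = 62.5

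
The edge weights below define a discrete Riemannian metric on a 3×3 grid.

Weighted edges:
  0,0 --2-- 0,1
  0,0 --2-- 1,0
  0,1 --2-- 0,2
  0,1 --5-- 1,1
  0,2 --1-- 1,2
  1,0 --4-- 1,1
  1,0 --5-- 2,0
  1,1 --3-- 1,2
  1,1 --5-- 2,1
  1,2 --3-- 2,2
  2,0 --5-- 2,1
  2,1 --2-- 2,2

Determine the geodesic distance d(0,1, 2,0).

Shortest path: 0,1 → 0,0 → 1,0 → 2,0, total weight = 9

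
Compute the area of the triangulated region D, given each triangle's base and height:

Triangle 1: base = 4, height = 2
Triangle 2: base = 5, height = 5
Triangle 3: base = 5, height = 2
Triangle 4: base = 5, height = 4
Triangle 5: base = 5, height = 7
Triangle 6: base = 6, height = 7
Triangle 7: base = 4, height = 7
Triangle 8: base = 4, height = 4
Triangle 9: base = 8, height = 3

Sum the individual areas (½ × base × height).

(1/2)×4×2 + (1/2)×5×5 + (1/2)×5×2 + (1/2)×5×4 + (1/2)×5×7 + (1/2)×6×7 + (1/2)×4×7 + (1/2)×4×4 + (1/2)×8×3 = 104.0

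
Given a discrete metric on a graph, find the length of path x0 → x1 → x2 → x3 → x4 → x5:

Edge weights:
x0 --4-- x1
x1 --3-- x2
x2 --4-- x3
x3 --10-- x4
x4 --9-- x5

Arc length = 4 + 3 + 4 + 10 + 9 = 30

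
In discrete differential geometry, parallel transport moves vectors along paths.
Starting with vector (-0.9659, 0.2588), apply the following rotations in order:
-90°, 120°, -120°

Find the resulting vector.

Total rotation: (-90°) + 120° + (-120°) = -90°. Final vector: (0.2588, 0.9659)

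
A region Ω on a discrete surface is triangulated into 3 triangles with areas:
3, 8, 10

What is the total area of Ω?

3 + 8 + 10 = 21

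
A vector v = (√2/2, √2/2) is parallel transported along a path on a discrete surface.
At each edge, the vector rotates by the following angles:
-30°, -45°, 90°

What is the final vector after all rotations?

Total rotation: (-30°) + (-45°) + 90° = 15°. Final vector: (0.5000, 0.8660)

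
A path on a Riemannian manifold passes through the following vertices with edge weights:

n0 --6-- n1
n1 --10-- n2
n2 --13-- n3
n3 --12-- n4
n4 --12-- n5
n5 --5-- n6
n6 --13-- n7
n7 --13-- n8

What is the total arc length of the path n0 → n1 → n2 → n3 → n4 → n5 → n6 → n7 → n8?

Arc length = 6 + 10 + 13 + 12 + 12 + 5 + 13 + 13 = 84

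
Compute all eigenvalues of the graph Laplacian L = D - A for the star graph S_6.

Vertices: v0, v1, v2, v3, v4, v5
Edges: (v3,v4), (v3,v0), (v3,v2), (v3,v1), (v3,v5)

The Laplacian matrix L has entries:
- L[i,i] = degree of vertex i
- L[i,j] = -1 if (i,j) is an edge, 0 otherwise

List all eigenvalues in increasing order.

The star S_6 is the complete bipartite graph K_{1,5} (one hub of degree 5, 5 leaves of degree 1). The Laplacian spectrum of K_{p,q} is 0, p (multiplicity q−1), q (multiplicity p−1), p+q. With p = 1, q = 5: 0 once, 1 with multiplicity 4, and 6 once. (Check: trace L = sum of degrees = 10 = 4·1 + 6.)
Laplacian eigenvalues (increasing order): [0.0, 1.0, 1.0, 1.0, 1.0, 6.0]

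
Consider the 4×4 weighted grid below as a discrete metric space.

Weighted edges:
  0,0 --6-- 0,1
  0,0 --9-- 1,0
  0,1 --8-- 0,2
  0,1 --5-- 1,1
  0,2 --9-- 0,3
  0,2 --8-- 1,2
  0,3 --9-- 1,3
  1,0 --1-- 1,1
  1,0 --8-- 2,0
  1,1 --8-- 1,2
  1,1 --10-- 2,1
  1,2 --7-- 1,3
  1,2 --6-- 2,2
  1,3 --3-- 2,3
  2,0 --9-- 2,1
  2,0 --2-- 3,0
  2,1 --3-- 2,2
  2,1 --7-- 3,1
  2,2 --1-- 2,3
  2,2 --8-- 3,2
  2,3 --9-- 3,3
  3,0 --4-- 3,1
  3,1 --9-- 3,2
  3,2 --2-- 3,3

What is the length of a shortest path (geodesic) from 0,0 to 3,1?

Shortest path: 0,0 → 1,0 → 2,0 → 3,0 → 3,1, total weight = 23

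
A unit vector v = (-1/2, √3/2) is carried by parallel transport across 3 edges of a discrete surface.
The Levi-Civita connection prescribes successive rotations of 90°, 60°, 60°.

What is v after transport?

Total rotation: 90° + 60° + 60° = 210° ≡ -150° (mod 360°). Final vector: (0.8660, -0.5000)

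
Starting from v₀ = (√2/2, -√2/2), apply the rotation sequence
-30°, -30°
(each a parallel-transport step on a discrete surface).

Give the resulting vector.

Total rotation: (-30°) + (-30°) = -60°. Final vector: (-0.2588, -0.9659)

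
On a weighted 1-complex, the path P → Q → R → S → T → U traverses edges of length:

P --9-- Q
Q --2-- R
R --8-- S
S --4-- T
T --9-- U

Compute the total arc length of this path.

Arc length = 9 + 2 + 8 + 4 + 9 = 32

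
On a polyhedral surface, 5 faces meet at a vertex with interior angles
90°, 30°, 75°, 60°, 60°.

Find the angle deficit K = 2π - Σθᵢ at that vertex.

Sum of angles = 315°. K = 360° - 315° = 45° = π/4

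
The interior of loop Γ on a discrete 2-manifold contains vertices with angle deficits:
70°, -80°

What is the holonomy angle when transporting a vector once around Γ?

Holonomy = total enclosed curvature = 70° + (-80°) = -10°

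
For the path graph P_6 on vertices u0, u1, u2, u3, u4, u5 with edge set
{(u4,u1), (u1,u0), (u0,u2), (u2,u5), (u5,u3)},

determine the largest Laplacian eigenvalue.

The path graph P_n has Laplacian eigenvalues λ_k = 2 − 2cos(kπ/n), k = 0, 1, …, n−1. Here n = 6:
k=0: 2 − 2cos(0) = 0.0; k=1: 2 − 2cos(π/6) = 0.2679; k=2: 2 − 2cos(π/3) = 1.0; k=3: 2 − 2cos(π/2) = 2.0; k=4: 2 − 2cos(2π/3) = 3.0; k=5: 2 − 2cos(5π/6) = 3.7321.
Laplacian eigenvalues: [0.0, 0.2679, 1.0, 2.0, 3.0, 3.7321]. Largest eigenvalue (spectral radius) = 3.7321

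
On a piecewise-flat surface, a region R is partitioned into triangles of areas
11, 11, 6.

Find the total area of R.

11 + 11 + 6 = 28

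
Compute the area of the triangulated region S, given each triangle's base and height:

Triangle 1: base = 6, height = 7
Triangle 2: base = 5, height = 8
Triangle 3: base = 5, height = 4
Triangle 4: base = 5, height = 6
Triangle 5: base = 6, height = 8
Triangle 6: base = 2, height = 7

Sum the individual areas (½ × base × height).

(1/2)×6×7 + (1/2)×5×8 + (1/2)×5×4 + (1/2)×5×6 + (1/2)×6×8 + (1/2)×2×7 = 97.0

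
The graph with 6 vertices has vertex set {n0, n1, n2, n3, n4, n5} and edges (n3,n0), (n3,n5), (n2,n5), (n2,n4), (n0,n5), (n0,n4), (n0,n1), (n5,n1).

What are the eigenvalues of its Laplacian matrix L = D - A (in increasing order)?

Degrees: deg(n0) = 4, deg(n1) = 2, deg(n2) = 2, deg(n3) = 2, deg(n4) = 2, deg(n5) = 4.
L = D − A with rows/columns ordered (n0, n1, n2, n3, n4, n5):
  [ 4, -1,  0, -1, -1, -1]
  [-1,  2,  0,  0,  0, -1]
  [ 0,  0,  2,  0, -1, -1]
  [-1,  0,  0,  2,  0, -1]
  [-1,  0, -1,  0,  2,  0]
  [-1, -1, -1, -1,  0,  4]
Characteristic polynomial: det(λI − L) = λ(λ² − 6λ + 6)(λ − 2)(λ² − 8λ + 14).
Roots: λ = 0; (λ² − 6λ + 6) = 0 ⇒ λ = 3 ± √3 ≈ 1.2679, 4.7321; (λ − 2) = 0 ⇒ λ = 2; (λ² − 8λ + 14) = 0 ⇒ λ = 4 ± √2 ≈ 2.5858, 5.4142.
(Check: the roots sum (with multiplicity) to 16, matching trace L = Σdeg = 2·8 = 16.)
Laplacian eigenvalues (increasing order): [0.0, 1.2679, 2.0, 2.5858, 4.7321, 5.4142]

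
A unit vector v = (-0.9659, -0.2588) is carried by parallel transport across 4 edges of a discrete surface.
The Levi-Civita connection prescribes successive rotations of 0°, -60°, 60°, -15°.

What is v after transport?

Total rotation: 0° + (-60°) + 60° + (-15°) = -15°. Final vector: (-1, 0)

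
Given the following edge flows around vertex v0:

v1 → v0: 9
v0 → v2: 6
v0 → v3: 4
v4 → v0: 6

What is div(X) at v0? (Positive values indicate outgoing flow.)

Divergence = sum of outgoing flows = (-9) + 6 + 4 + (-6) = -5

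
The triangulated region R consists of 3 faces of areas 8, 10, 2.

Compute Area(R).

8 + 10 + 2 = 20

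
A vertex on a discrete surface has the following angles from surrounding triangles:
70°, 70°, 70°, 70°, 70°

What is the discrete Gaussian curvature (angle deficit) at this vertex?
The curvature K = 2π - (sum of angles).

Sum of angles = 350°. K = 360° - 350° = 10° = π/18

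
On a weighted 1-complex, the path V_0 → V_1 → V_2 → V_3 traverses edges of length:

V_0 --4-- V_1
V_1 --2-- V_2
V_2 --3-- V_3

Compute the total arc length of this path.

Arc length = 4 + 2 + 3 = 9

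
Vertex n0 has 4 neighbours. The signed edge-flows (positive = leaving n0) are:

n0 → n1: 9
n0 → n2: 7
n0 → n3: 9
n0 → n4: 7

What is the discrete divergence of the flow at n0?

Divergence = sum of outgoing flows = 9 + 7 + 9 + 7 = 32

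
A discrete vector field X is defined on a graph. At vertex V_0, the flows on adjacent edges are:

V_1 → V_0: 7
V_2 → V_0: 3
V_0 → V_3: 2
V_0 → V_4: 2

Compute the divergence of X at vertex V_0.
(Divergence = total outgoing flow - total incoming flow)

Divergence = sum of outgoing flows = (-7) + (-3) + 2 + 2 = -6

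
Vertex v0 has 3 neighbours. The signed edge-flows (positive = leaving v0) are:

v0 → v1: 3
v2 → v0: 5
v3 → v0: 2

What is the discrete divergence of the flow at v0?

Divergence = sum of outgoing flows = 3 + (-5) + (-2) = -4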